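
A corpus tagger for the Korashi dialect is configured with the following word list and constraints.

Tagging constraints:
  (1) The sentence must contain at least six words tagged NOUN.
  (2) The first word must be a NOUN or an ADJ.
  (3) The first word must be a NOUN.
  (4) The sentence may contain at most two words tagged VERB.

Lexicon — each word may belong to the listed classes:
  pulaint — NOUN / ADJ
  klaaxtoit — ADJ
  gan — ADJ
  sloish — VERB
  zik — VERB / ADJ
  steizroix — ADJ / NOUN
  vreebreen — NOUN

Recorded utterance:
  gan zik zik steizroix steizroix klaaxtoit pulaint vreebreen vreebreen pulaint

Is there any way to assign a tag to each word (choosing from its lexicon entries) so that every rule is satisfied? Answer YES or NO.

NO

Candidates per position — 1:gan {ADJ}; 2:zik {VERB,ADJ}; 3:zik {VERB,ADJ}; 4:steizroix {ADJ,NOUN}; 5:steizroix {ADJ,NOUN}; 6:klaaxtoit {ADJ}; 7:pulaint {NOUN,ADJ}; 8:vreebreen {NOUN}; 9:vreebreen {NOUN}; 10:pulaint {NOUN,ADJ}.
Rule 3 cannot be satisfied by any choice of tags from the lexicon.
So there is no consistent tagging.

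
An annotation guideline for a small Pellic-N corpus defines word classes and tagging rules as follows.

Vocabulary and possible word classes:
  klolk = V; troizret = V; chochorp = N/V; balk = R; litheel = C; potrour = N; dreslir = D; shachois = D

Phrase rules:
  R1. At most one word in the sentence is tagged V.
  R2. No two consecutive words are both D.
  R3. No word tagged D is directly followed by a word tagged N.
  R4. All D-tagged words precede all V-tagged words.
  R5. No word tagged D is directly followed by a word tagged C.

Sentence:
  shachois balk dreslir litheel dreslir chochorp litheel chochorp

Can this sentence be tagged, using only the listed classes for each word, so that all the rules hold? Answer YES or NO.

Candidates per position — 1:shachois {D}; 2:balk {R}; 3:dreslir {D}; 4:litheel {C}; 5:dreslir {D}; 6:chochorp {N,V}; 7:litheel {C}; 8:chochorp {N,V}.
Rule 5 cannot be satisfied by any choice of tags from the lexicon.
So there is no consistent tagging.

NO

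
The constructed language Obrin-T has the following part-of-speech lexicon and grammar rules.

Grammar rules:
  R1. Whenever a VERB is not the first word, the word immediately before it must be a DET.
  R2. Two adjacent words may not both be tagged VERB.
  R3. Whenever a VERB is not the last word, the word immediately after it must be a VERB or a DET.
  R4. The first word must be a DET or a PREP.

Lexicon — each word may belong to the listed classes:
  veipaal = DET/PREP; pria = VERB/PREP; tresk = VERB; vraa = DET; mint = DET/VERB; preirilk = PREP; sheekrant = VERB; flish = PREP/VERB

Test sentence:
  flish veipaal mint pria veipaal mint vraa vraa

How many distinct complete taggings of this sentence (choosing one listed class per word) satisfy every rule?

Candidates per position — 1:flish {PREP,VERB}; 2:veipaal {DET,PREP}; 3:mint {DET,VERB}; 4:pria {VERB,PREP}; 5:veipaal {DET,PREP}; 6:mint {DET,VERB}; 7:vraa {DET}; 8:vraa {DET}.
There are 64 candidate sequences in total.
Checking each against the rules leaves 10 sequences.
Count = 10.

10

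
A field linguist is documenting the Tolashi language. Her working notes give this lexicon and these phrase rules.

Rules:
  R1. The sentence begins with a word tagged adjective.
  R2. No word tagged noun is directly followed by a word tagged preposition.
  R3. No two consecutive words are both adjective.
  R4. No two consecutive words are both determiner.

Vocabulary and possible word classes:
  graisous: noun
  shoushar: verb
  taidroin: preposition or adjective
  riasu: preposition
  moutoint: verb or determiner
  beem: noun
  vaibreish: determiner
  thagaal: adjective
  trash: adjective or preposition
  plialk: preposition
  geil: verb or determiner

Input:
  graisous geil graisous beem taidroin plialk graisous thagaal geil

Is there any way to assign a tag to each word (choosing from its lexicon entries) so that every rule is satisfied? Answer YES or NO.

NO

Candidates per position — 1:graisous {noun}; 2:geil {verb,determiner}; 3:graisous {noun}; 4:beem {noun}; 5:taidroin {preposition,adjective}; 6:plialk {preposition}; 7:graisous {noun}; 8:thagaal {adjective}; 9:geil {verb,determiner}.
Rule 1 cannot be satisfied by any choice of tags from the lexicon.
So there is no consistent tagging.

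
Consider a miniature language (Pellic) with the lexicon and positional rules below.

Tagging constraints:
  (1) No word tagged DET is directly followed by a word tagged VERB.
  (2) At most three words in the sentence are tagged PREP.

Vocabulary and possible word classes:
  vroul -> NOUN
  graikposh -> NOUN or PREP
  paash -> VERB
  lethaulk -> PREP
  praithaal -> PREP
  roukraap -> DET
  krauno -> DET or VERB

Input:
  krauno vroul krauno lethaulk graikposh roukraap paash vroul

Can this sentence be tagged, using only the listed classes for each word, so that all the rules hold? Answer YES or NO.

NO

Candidates per position — 1:krauno {DET,VERB}; 2:vroul {NOUN}; 3:krauno {DET,VERB}; 4:lethaulk {PREP}; 5:graikposh {NOUN,PREP}; 6:roukraap {DET}; 7:paash {VERB}; 8:vroul {NOUN}.
Rule 1 cannot be satisfied by any choice of tags from the lexicon.
So there is no consistent tagging.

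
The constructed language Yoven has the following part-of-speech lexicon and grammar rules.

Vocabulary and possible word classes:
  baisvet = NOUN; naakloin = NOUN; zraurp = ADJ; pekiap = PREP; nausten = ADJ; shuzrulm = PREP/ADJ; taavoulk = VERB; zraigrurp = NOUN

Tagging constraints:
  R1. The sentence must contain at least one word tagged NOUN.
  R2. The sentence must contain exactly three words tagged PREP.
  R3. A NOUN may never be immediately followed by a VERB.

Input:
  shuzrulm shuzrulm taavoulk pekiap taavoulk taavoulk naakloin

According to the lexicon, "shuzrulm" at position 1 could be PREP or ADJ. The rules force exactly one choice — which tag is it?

Candidates per position — 1:shuzrulm {PREP,ADJ}; 2:shuzrulm {PREP,ADJ}; 3:taavoulk {VERB}; 4:pekiap {PREP}; 5:taavoulk {VERB}; 6:taavoulk {VERB}; 7:naakloin {NOUN}.
If word 1 were ADJ, no tagging could satisfy rule 2; so word 1 is PREP.
If word 2 were ADJ, no tagging could satisfy rule 2; so word 2 is PREP.
The unique satisfying tagging is: PREP PREP VERB PREP VERB VERB NOUN.
Checking: rule 1 holds; rule 2 holds; rule 3 holds.

PREP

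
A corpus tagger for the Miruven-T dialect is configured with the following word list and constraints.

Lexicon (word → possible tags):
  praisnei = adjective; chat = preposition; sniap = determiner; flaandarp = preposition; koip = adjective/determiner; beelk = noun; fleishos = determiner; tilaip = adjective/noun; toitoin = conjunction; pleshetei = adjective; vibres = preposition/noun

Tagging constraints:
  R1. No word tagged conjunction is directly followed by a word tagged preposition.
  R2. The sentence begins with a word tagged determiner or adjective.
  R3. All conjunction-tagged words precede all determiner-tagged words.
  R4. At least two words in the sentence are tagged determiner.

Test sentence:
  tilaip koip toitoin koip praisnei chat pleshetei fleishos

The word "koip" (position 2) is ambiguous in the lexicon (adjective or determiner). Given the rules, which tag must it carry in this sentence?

Candidates per position — 1:tilaip {adjective,noun}; 2:koip {adjective,determiner}; 3:toitoin {conjunction}; 4:koip {adjective,determiner}; 5:praisnei {adjective}; 6:chat {preposition}; 7:pleshetei {adjective}; 8:fleishos {determiner}.
Word 1 cannot be noun — rule 2 would then fail for every completion. It is adjective.
Word 2 cannot be determiner — rule 3 would then fail for every completion. It is adjective.
Word 4 cannot be adjective — rule 4 would then fail for every completion. It is determiner.
The only consistent sequence is: adjective adjective conjunction determiner adjective preposition adjective determiner.
Rule-by-rule: rule 1 satisfied; rule 2 satisfied; rule 3 satisfied; rule 4 satisfied.

adjective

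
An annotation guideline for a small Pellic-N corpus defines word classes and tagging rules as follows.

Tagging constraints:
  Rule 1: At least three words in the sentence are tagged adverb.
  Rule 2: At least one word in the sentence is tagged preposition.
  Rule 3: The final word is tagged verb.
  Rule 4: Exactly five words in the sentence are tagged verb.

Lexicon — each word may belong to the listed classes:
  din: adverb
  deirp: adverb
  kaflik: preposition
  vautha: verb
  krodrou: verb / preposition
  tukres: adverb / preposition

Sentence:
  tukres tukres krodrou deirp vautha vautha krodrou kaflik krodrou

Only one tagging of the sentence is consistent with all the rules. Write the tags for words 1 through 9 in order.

adverb adverb verb adverb verb verb verb preposition verb

Candidates per position — 1:tukres {adverb,preposition}; 2:tukres {adverb,preposition}; 3:krodrou {verb,preposition}; 4:deirp {adverb}; 5:vautha {verb}; 6:vautha {verb}; 7:krodrou {verb,preposition}; 8:kaflik {preposition}; 9:krodrou {verb,preposition}.
Position 1: preposition is ruled out by rule 1; that leaves adverb.
Position 2: preposition is ruled out by rule 1; that leaves adverb.
Position 3: preposition is ruled out by rule 4; that leaves verb.
Position 7: preposition is ruled out by rule 4; that leaves verb.
Position 9: preposition is ruled out by rule 3; that leaves verb.
So the tagging must be: adverb adverb verb adverb verb verb verb preposition verb.
Rule-by-rule: rule 1 holds; rule 2 holds; rule 3 holds; rule 4 holds.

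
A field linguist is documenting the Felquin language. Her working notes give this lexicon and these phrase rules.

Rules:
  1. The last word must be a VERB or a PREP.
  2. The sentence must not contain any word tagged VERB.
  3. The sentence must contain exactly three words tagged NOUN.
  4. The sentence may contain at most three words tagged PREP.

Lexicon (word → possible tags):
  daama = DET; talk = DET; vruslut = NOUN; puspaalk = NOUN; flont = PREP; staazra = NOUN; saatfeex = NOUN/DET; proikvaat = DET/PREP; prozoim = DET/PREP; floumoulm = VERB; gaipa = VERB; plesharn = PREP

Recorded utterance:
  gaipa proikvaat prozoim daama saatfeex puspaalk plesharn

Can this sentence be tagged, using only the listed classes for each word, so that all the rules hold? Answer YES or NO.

NO

Candidates per position — 1:gaipa {VERB}; 2:proikvaat {DET,PREP}; 3:prozoim {DET,PREP}; 4:daama {DET}; 5:saatfeex {NOUN,DET}; 6:puspaalk {NOUN}; 7:plesharn {PREP}.
Rule 2 cannot be satisfied by any choice of tags from the lexicon.
So there is no consistent tagging.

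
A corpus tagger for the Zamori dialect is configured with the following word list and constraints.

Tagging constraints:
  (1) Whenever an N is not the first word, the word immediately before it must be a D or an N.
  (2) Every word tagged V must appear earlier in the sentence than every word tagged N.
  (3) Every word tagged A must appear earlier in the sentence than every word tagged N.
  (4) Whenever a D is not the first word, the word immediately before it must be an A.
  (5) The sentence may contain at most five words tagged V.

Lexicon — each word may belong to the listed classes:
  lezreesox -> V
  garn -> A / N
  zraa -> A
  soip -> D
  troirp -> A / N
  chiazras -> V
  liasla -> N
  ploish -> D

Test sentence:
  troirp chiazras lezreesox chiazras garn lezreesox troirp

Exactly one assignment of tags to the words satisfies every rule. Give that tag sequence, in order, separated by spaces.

A V V V A V A

Candidates per position — 1:troirp {A,N}; 2:chiazras {V}; 3:lezreesox {V}; 4:chiazras {V}; 5:garn {A,N}; 6:lezreesox {V}; 7:troirp {A,N}.
If word 1 were N, no tagging could satisfy rule 2; so word 1 is A.
If word 5 were N, no tagging could satisfy rule 1; so word 5 is A.
If word 7 were N, no tagging could satisfy rule 1; so word 7 is A.
The unique satisfying tagging is: A V V V A V A.
Rule-by-rule: rule 1 ✓; rule 2 ✓; rule 3 ✓; rule 4 ✓; rule 5 ✓.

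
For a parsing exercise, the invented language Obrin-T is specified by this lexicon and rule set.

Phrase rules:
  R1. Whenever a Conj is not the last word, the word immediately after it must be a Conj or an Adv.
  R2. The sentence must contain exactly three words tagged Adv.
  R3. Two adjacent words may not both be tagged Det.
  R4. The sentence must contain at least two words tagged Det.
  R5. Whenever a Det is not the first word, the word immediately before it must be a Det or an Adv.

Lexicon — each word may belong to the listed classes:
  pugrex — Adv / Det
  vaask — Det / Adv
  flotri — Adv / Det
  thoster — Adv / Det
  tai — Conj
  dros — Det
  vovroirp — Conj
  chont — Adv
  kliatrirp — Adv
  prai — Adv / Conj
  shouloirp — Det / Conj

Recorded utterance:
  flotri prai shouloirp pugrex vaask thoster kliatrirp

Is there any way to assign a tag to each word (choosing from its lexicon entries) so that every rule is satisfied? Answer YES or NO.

YES

Candidates per position — 1:flotri {Adv,Det}; 2:prai {Adv,Conj}; 3:shouloirp {Det,Conj}; 4:pugrex {Adv,Det}; 5:vaask {Det,Adv}; 6:thoster {Adv,Det}; 7:kliatrirp {Adv}.
One satisfying assignment: Det Conj Conj Adv Adv Det Adv.
Verifying each rule — rule 1 ok; rule 2 ok; rule 3 ok; rule 4 ok; rule 5 ok.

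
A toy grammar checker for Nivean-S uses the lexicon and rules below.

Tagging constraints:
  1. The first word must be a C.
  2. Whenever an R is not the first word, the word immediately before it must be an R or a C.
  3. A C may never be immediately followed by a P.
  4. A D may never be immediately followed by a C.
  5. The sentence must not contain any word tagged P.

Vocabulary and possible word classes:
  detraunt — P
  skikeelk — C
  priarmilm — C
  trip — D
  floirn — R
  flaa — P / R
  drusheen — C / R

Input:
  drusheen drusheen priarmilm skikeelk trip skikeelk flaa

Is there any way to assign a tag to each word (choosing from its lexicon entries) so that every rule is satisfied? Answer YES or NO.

Candidates per position — 1:drusheen {C,R}; 2:drusheen {C,R}; 3:priarmilm {C}; 4:skikeelk {C}; 5:trip {D}; 6:skikeelk {C}; 7:flaa {P,R}.
Rule 4 cannot be satisfied by any choice of tags from the lexicon.
So there is no consistent tagging.

NO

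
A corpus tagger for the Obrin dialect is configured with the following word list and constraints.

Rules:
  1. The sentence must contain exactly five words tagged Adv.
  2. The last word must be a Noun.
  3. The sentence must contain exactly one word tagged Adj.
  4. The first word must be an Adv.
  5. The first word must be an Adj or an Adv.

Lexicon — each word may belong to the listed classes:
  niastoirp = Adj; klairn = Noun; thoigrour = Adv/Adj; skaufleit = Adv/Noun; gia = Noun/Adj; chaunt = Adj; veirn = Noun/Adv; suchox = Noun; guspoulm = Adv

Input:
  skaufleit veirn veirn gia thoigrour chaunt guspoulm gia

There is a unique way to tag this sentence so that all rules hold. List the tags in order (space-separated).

Adv Adv Adv Noun Adv Adj Adv Noun

Candidates per position — 1:skaufleit {Adv,Noun}; 2:veirn {Noun,Adv}; 3:veirn {Noun,Adv}; 4:gia {Noun,Adj}; 5:thoigrour {Adv,Adj}; 6:chaunt {Adj}; 7:guspoulm {Adv}; 8:gia {Noun,Adj}.
If word 1 were Noun, no tagging could satisfy rule 1; so word 1 is Adv.
If word 2 were Noun, no tagging could satisfy rule 1; so word 2 is Adv.
If word 3 were Noun, no tagging could satisfy rule 1; so word 3 is Adv.
If word 4 were Adj, no tagging could satisfy rule 3; so word 4 is Noun.
If word 5 were Adj, no tagging could satisfy rule 1; so word 5 is Adv.
If word 8 were Adj, no tagging could satisfy rule 2; so word 8 is Noun.
So the tagging must be: Adv Adv Adv Noun Adv Adj Adv Noun.
Check: rule 1 ✓; rule 2 ✓; rule 3 ✓; rule 4 ✓; rule 5 ✓.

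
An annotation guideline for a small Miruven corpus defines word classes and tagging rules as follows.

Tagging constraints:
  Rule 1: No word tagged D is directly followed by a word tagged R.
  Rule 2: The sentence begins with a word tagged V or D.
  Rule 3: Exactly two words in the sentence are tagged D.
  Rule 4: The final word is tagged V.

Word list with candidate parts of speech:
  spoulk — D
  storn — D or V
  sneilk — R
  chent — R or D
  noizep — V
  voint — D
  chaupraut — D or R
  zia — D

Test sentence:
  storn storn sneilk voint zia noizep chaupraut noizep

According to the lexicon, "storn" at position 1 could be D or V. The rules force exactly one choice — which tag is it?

Candidates per position — 1:storn {D,V}; 2:storn {D,V}; 3:sneilk {R}; 4:voint {D}; 5:zia {D}; 6:noizep {V}; 7:chaupraut {D,R}; 8:noizep {V}.
Position 1: D is ruled out by rule 3; that leaves V.
Position 2: D is ruled out by rule 1; that leaves V.
Position 7: D is ruled out by rule 3; that leaves R.
The unique satisfying tagging is: V V R D D V R V.
Check: rule 1 holds; rule 2 holds; rule 3 holds; rule 4 holds.

V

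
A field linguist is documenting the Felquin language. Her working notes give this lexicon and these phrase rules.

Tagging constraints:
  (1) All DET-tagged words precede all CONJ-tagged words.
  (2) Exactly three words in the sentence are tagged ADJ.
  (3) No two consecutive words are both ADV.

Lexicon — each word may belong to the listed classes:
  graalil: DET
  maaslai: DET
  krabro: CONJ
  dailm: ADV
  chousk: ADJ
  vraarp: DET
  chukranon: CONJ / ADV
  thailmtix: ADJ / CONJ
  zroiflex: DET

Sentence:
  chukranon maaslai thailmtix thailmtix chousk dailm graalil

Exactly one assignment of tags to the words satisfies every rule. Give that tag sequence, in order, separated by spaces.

Candidates per position — 1:chukranon {CONJ,ADV}; 2:maaslai {DET}; 3:thailmtix {ADJ,CONJ}; 4:thailmtix {ADJ,CONJ}; 5:chousk {ADJ}; 6:dailm {ADV}; 7:graalil {DET}.
Word 1 cannot be CONJ — rule 1 would then fail for every completion. It is ADV.
Word 3 cannot be CONJ — rule 1 would then fail for every completion. It is ADJ.
Word 4 cannot be CONJ — rule 1 would then fail for every completion. It is ADJ.
The only consistent sequence is: ADV DET ADJ ADJ ADJ ADV DET.
Rule-by-rule: rule 1 ✓; rule 2 ✓; rule 3 ✓.

ADV DET ADJ ADJ ADJ ADV DET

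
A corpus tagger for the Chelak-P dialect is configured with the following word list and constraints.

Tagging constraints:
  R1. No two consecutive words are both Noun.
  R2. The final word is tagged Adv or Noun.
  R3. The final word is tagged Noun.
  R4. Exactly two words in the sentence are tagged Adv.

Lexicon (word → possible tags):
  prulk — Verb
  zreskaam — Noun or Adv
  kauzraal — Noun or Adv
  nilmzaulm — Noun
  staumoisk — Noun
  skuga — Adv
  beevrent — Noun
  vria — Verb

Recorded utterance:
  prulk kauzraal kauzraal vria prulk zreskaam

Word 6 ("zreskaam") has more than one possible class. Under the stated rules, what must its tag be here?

Noun

Candidates per position — 1:prulk {Verb}; 2:kauzraal {Noun,Adv}; 3:kauzraal {Noun,Adv}; 4:vria {Verb}; 5:prulk {Verb}; 6:zreskaam {Noun,Adv}.
Position 6: Adv is ruled out by rule 3; that leaves Noun.
Position 2: Noun is ruled out by rule 4; that leaves Adv.
Position 3: Noun is ruled out by rule 4; that leaves Adv.
The only consistent sequence is: Verb Adv Adv Verb Verb Noun.
Rule-by-rule: rule 1 ✓; rule 2 ✓; rule 3 ✓; rule 4 ✓.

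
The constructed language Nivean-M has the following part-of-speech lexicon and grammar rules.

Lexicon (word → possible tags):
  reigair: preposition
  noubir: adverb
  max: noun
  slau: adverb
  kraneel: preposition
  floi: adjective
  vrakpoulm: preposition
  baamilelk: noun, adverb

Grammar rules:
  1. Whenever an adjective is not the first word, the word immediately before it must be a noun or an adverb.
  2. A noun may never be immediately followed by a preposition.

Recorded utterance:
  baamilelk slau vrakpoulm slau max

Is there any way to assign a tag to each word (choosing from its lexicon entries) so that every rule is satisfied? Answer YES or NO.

YES

Candidates per position — 1:baamilelk {noun,adverb}; 2:slau {adverb}; 3:vrakpoulm {preposition}; 4:slau {adverb}; 5:max {noun}.
One satisfying assignment: noun adverb preposition adverb noun.
Verifying each rule — rule 1 ok; rule 2 ok.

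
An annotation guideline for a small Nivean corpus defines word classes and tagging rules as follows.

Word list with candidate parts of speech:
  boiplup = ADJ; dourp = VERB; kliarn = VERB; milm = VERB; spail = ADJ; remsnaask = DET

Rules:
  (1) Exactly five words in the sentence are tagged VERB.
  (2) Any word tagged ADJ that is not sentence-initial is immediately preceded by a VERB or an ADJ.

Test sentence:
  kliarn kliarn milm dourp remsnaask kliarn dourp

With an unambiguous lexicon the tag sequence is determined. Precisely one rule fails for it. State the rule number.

Fixed tagging: VERB VERB VERB VERB DET VERB VERB.
Applying the rules: R1 fail, R2 pass.
Only rule 1 fails.

1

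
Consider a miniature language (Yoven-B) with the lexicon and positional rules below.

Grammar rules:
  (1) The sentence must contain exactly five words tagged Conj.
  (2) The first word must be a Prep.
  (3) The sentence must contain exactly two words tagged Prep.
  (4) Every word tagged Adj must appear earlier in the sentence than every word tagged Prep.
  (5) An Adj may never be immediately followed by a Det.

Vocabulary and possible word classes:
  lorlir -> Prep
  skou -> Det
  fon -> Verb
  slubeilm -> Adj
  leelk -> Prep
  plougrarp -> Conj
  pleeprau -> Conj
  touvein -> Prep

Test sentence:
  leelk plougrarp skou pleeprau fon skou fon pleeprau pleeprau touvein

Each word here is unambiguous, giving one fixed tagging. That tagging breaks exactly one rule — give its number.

1

Fixed tagging: Prep Conj Det Conj Verb Det Verb Conj Conj Prep.
Applying the rules: R1 fail, R2 pass, R3 pass, R4 pass, R5 pass.
Only rule 1 fails.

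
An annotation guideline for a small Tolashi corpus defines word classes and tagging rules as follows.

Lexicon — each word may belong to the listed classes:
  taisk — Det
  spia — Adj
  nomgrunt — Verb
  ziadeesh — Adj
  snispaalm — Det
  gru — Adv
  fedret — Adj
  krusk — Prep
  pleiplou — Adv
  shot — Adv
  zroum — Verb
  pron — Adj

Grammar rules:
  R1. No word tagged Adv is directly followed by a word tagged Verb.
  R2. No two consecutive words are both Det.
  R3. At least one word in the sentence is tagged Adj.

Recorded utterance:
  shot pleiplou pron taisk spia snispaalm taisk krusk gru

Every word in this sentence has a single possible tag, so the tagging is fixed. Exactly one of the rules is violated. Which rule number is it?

2

Fixed tagging: Adv Adv Adj Det Adj Det Det Prep Adv.
Rule check: R1 ok, R2 fails, R3 ok.
Only rule 2 fails.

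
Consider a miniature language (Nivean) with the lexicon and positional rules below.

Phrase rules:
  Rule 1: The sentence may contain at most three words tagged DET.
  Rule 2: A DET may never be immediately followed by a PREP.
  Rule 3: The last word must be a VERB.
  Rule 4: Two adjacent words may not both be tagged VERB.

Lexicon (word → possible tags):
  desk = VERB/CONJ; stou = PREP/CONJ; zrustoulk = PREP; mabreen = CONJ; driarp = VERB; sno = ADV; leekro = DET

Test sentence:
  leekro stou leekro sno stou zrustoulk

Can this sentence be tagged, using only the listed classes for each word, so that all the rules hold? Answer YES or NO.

Candidates per position — 1:leekro {DET}; 2:stou {PREP,CONJ}; 3:leekro {DET}; 4:sno {ADV}; 5:stou {PREP,CONJ}; 6:zrustoulk {PREP}.
Rule 3 cannot be satisfied by any choice of tags from the lexicon.
So there is no consistent tagging.

NO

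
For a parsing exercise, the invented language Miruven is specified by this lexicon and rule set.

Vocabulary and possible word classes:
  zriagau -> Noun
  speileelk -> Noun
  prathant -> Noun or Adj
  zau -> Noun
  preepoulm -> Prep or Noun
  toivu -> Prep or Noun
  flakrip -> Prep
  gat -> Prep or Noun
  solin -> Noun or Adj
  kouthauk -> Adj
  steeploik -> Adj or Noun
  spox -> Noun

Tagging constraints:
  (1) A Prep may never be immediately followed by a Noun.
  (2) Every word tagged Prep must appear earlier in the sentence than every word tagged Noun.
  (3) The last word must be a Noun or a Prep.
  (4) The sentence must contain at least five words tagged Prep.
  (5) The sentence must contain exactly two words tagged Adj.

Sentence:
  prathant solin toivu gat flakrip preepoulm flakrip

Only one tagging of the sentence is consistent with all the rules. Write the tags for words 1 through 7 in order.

Adj Adj Prep Prep Prep Prep Prep

Candidates per position — 1:prathant {Noun,Adj}; 2:solin {Noun,Adj}; 3:toivu {Prep,Noun}; 4:gat {Prep,Noun}; 5:flakrip {Prep}; 6:preepoulm {Prep,Noun}; 7:flakrip {Prep}.
Word 1 cannot be Noun — rule 2 would then fail for every completion. It is Adj.
Word 2 cannot be Noun — rule 2 would then fail for every completion. It is Adj.
Word 3 cannot be Noun — rule 2 would then fail for every completion. It is Prep.
Word 4 cannot be Noun — rule 1 would then fail for every completion. It is Prep.
Word 6 cannot be Noun — rule 1 would then fail for every completion. It is Prep.
The unique satisfying tagging is: Adj Adj Prep Prep Prep Prep Prep.
Check: rule 1 ✓; rule 2 ✓; rule 3 ✓; rule 4 ✓; rule 5 ✓.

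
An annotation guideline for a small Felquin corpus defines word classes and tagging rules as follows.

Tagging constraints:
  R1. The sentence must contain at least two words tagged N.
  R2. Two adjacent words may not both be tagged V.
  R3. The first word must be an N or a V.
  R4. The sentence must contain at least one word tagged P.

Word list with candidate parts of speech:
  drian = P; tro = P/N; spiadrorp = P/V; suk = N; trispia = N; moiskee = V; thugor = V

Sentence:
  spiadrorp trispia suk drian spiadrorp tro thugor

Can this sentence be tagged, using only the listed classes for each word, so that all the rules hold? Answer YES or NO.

Candidates per position — 1:spiadrorp {P,V}; 2:trispia {N}; 3:suk {N}; 4:drian {P}; 5:spiadrorp {P,V}; 6:tro {P,N}; 7:thugor {V}.
One satisfying assignment: V N N P P P V.
Rule-by-rule: rule 1 ok; rule 2 ok; rule 3 ok; rule 4 ok.

YES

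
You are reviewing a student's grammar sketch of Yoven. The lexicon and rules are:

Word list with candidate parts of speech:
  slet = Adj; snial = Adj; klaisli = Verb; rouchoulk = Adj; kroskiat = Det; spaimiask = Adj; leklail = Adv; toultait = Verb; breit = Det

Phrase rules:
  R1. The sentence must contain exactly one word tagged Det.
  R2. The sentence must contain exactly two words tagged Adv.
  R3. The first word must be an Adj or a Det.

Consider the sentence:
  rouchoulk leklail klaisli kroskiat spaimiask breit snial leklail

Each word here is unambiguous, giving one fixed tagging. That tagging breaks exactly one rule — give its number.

1

Fixed tagging: Adj Adv Verb Det Adj Det Adj Adv.
Applying the rules: R1 violated, R2 holds, R3 holds.
Only rule 1 fails.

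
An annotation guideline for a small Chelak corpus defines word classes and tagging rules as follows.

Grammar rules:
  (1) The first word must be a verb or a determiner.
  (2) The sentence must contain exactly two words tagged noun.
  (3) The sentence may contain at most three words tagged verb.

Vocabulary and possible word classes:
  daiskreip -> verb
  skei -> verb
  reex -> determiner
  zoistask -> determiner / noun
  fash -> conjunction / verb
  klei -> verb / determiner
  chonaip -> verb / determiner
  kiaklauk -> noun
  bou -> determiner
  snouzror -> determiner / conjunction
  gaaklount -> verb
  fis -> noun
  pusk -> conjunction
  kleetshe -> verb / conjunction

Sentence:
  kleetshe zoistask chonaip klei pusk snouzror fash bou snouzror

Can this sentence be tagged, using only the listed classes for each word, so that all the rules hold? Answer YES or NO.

NO

Candidates per position — 1:kleetshe {verb,conjunction}; 2:zoistask {determiner,noun}; 3:chonaip {verb,determiner}; 4:klei {verb,determiner}; 5:pusk {conjunction}; 6:snouzror {determiner,conjunction}; 7:fash {conjunction,verb}; 8:bou {determiner}; 9:snouzror {determiner,conjunction}.
Rule 2 cannot be satisfied by any choice of tags from the lexicon.
So there is no consistent tagging.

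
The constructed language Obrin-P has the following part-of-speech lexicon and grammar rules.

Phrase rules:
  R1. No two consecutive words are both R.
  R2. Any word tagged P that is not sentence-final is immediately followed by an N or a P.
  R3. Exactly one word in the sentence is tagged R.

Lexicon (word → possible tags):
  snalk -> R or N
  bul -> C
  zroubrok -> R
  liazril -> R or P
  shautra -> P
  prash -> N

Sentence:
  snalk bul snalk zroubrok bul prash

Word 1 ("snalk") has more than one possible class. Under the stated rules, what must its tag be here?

Candidates per position — 1:snalk {R,N}; 2:bul {C}; 3:snalk {R,N}; 4:zroubrok {R}; 5:bul {C}; 6:prash {N}.
Position 1: R is ruled out by rule 3; that leaves N.
Position 3: R is ruled out by rule 1; that leaves N.
The unique satisfying tagging is: N C N R C N.
Check: rule 1 ok; rule 2 ok; rule 3 ok.

N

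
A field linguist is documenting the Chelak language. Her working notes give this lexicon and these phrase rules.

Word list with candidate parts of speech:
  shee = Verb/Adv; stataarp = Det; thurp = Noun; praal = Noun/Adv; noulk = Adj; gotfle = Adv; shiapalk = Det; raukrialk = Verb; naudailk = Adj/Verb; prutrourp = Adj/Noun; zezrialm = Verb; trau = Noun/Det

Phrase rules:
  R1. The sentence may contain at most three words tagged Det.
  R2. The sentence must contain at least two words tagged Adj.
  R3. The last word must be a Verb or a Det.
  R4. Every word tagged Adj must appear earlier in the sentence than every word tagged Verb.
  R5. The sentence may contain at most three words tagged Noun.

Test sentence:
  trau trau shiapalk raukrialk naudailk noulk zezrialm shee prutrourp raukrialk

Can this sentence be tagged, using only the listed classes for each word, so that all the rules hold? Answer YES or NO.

NO

Candidates per position — 1:trau {Noun,Det}; 2:trau {Noun,Det}; 3:shiapalk {Det}; 4:raukrialk {Verb}; 5:naudailk {Adj,Verb}; 6:noulk {Adj}; 7:zezrialm {Verb}; 8:shee {Verb,Adv}; 9:prutrourp {Adj,Noun}; 10:raukrialk {Verb}.
Rule 4 cannot be satisfied by any choice of tags from the lexicon.
So there is no consistent tagging.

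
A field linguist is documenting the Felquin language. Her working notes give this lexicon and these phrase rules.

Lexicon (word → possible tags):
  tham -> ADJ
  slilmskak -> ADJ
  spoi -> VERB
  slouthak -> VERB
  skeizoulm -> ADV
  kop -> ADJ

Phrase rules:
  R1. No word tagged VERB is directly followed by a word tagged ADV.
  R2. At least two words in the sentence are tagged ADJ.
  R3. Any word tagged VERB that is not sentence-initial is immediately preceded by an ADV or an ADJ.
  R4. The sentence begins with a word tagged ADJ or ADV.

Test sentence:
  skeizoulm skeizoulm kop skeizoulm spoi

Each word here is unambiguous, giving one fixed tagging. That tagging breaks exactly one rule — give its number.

2

Fixed tagging: ADV ADV ADJ ADV VERB.
Rule check: R1 pass, R2 fail, R3 pass, R4 pass.
Only rule 2 fails.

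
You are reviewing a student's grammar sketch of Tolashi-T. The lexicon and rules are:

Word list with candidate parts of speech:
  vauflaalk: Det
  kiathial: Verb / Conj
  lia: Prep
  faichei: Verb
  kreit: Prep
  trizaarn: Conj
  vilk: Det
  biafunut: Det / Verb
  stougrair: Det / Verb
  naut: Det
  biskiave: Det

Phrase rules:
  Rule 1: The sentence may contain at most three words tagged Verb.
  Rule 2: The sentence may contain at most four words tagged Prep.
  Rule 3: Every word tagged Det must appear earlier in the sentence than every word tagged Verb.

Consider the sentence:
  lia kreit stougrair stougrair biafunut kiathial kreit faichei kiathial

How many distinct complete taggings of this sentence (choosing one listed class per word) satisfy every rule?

8

Candidates per position — 1:lia {Prep}; 2:kreit {Prep}; 3:stougrair {Det,Verb}; 4:stougrair {Det,Verb}; 5:biafunut {Det,Verb}; 6:kiathial {Verb,Conj}; 7:kreit {Prep}; 8:faichei {Verb}; 9:kiathial {Verb,Conj}.
There are 32 candidate sequences in total.
Checking each against the rules leaves 8 sequences.
Count = 8.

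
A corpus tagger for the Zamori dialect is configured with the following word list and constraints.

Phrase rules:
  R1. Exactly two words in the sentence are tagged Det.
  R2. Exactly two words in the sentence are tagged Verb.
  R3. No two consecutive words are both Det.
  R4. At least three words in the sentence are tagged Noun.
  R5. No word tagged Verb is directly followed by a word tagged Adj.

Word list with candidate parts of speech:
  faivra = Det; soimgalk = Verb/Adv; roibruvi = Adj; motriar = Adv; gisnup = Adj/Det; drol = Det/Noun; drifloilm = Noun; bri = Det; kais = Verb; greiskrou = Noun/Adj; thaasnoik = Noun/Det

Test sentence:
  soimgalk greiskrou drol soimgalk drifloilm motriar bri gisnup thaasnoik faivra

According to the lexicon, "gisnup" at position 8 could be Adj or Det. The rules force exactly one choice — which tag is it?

Adj

Candidates per position — 1:soimgalk {Verb,Adv}; 2:greiskrou {Noun,Adj}; 3:drol {Det,Noun}; 4:soimgalk {Verb,Adv}; 5:drifloilm {Noun}; 6:motriar {Adv}; 7:bri {Det}; 8:gisnup {Adj,Det}; 9:thaasnoik {Noun,Det}; 10:faivra {Det}.
Position 1: Adv is ruled out by rule 2; that leaves Verb.
Position 2: Adj is ruled out by rule 5; that leaves Noun.
Position 3: Det is ruled out by rule 1; that leaves Noun.
Position 4: Adv is ruled out by rule 2; that leaves Verb.
Position 8: Det is ruled out by rule 1; that leaves Adj.
Position 9: Det is ruled out by rule 1; that leaves Noun.
So the tagging must be: Verb Noun Noun Verb Noun Adv Det Adj Noun Det.
Rule-by-rule: rule 1 ✓; rule 2 ✓; rule 3 ✓; rule 4 ✓; rule 5 ✓.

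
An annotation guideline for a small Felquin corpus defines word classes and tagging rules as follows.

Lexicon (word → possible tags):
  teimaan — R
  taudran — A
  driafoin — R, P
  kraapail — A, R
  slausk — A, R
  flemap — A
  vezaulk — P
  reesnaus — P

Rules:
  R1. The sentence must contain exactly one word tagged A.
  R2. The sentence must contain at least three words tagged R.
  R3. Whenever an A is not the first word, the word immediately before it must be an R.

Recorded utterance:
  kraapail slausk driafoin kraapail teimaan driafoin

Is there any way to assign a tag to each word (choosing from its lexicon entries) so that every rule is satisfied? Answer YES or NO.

Candidates per position — 1:kraapail {A,R}; 2:slausk {A,R}; 3:driafoin {R,P}; 4:kraapail {A,R}; 5:teimaan {R}; 6:driafoin {R,P}.
One satisfying assignment: R R R A R P.
Rule-by-rule: rule 1 ok; rule 2 ok; rule 3 ok.

YES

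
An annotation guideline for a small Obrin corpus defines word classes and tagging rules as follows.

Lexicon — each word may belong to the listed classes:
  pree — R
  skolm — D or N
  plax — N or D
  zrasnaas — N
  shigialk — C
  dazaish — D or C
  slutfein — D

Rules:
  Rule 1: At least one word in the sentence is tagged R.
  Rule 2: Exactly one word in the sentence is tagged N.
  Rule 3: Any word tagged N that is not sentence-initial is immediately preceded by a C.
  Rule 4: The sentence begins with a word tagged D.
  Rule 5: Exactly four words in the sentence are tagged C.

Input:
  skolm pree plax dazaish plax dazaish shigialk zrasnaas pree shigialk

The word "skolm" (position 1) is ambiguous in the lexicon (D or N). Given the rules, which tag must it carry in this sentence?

Candidates per position — 1:skolm {D,N}; 2:pree {R}; 3:plax {N,D}; 4:dazaish {D,C}; 5:plax {N,D}; 6:dazaish {D,C}; 7:shigialk {C}; 8:zrasnaas {N}; 9:pree {R}; 10:shigialk {C}.
Position 1: N is ruled out by rule 2; that leaves D.
Position 3: N is ruled out by rule 2; that leaves D.
Position 4: D is ruled out by rule 5; that leaves C.
Position 5: N is ruled out by rule 2; that leaves D.
Position 6: D is ruled out by rule 5; that leaves C.
So the tagging must be: D R D C D C C N R C.
Check: rule 1 satisfied; rule 2 satisfied; rule 3 satisfied; rule 4 satisfied; rule 5 satisfied.

D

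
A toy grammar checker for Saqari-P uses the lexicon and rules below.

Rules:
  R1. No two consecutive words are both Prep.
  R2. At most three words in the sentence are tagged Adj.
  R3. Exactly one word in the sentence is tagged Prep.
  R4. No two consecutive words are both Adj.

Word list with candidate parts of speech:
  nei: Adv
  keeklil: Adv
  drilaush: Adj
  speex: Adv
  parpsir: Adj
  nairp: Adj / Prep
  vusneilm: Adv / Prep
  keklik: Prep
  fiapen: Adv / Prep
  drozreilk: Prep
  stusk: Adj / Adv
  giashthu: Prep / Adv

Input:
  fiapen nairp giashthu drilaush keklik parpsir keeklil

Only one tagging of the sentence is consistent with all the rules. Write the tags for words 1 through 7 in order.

Candidates per position — 1:fiapen {Adv,Prep}; 2:nairp {Adj,Prep}; 3:giashthu {Prep,Adv}; 4:drilaush {Adj}; 5:keklik {Prep}; 6:parpsir {Adj}; 7:keeklil {Adv}.
At position 1, choosing Prep makes rule 3 impossible to satisfy; hence Adv.
At position 2, choosing Prep makes rule 3 impossible to satisfy; hence Adj.
At position 3, choosing Prep makes rule 3 impossible to satisfy; hence Adv.
The only consistent sequence is: Adv Adj Adv Adj Prep Adj Adv.
Rule-by-rule: rule 1 ok; rule 2 ok; rule 3 ok; rule 4 ok.

Adv Adj Adv Adj Prep Adj Adv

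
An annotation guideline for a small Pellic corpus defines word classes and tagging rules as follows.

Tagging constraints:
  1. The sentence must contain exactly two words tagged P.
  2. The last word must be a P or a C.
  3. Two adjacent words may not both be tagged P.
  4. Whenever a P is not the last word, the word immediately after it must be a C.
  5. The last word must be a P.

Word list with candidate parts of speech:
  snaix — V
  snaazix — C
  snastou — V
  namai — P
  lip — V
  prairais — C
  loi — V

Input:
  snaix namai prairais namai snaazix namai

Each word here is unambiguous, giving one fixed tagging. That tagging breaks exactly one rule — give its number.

Fixed tagging: V P C P C P.
Applying the rules: R1 fail, R2 pass, R3 pass, R4 pass, R5 pass.
Only rule 1 fails.

1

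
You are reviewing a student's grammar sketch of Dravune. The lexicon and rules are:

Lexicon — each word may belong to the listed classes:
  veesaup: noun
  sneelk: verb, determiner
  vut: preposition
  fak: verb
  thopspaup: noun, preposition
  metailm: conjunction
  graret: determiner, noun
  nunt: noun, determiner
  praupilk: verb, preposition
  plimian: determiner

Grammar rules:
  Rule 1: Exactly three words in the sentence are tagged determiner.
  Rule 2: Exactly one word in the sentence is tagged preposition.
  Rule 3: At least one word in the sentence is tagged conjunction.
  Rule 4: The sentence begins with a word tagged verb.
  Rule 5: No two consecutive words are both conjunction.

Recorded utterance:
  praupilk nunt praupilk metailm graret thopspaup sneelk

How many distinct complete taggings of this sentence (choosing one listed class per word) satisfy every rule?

Candidates per position — 1:praupilk {verb,preposition}; 2:nunt {noun,determiner}; 3:praupilk {verb,preposition}; 4:metailm {conjunction}; 5:graret {determiner,noun}; 6:thopspaup {noun,preposition}; 7:sneelk {verb,determiner}.
There are 64 candidate sequences in total.
The sequences that satisfy every rule: verb determiner verb conjunction determiner preposition determiner; verb determiner preposition conjunction determiner noun determiner.
Count = 2.

2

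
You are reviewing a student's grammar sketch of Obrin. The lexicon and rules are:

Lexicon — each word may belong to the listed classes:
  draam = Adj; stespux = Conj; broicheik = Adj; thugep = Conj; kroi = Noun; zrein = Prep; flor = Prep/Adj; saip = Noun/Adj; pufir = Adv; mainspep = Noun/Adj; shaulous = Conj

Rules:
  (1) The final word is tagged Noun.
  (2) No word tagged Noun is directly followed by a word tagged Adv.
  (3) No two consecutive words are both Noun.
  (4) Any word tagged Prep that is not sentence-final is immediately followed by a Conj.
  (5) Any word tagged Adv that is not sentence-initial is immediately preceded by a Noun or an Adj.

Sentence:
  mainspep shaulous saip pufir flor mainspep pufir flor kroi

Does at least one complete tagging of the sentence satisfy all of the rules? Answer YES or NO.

Candidates per position — 1:mainspep {Noun,Adj}; 2:shaulous {Conj}; 3:saip {Noun,Adj}; 4:pufir {Adv}; 5:flor {Prep,Adj}; 6:mainspep {Noun,Adj}; 7:pufir {Adv}; 8:flor {Prep,Adj}; 9:kroi {Noun}.
One satisfying assignment: Noun Conj Adj Adv Adj Adj Adv Adj Noun.
Rule-by-rule: rule 1 ✓; rule 2 ✓; rule 3 ✓; rule 4 ✓; rule 5 ✓.

YES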